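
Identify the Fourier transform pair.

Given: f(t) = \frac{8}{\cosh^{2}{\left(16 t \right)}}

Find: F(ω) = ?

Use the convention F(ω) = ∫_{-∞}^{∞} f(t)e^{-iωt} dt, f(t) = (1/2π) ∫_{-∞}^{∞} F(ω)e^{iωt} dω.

F(ω) = \frac{\pi \omega}{32 \sinh{\left(\frac{\pi \omega}{32} \right)}}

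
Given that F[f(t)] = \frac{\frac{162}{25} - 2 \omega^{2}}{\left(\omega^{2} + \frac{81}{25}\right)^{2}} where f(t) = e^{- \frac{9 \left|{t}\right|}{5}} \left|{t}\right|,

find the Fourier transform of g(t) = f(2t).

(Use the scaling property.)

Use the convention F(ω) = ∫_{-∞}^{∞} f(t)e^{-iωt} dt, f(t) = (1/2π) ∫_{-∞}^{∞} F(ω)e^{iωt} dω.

F[g](ω) = \frac{100 \left(324 - 25 \omega^{2}\right)}{\left(25 \omega^{2} + 324\right)^{2}}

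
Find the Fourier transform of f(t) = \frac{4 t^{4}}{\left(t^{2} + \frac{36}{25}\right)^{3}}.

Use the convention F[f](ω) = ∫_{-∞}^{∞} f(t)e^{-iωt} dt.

F(ω) = \frac{\pi \left(12 \omega^{2} - 50 \left|{\omega}\right| + 25\right) e^{- \frac{6 \left|{\omega}\right|}{5}}}{20}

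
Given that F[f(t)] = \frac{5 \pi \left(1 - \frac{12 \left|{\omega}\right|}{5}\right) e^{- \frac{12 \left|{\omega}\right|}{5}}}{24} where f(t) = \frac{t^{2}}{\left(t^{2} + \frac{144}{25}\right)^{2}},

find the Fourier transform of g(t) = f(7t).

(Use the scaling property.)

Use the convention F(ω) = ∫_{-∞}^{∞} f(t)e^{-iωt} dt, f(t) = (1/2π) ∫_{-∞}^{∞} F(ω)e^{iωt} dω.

F[g](ω) = \frac{\pi \left(35 - 12 \left|{\omega}\right|\right) e^{- \frac{12 \left|{\omega}\right|}{35}}}{1176}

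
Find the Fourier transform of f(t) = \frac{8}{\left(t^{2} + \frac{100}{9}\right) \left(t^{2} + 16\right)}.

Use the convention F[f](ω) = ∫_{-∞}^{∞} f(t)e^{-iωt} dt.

F(ω) = - \frac{9 \pi e^{- 4 \left|{\omega}\right|}}{22} + \frac{27 \pi e^{- \frac{10 \left|{\omega}\right|}{3}}}{55}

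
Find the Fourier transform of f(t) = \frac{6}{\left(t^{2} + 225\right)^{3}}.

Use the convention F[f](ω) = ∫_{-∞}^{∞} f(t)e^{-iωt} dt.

F(ω) = \frac{\pi \left(75 \omega^{2} + 15 \left|{\omega}\right| + 1\right) e^{- 15 \left|{\omega}\right|}}{337500}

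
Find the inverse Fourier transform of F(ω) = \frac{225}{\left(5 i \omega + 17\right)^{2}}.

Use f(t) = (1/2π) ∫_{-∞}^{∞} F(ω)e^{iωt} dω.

f(t) = 9 t e^{- \frac{17 t}{5}} u\left(t\right)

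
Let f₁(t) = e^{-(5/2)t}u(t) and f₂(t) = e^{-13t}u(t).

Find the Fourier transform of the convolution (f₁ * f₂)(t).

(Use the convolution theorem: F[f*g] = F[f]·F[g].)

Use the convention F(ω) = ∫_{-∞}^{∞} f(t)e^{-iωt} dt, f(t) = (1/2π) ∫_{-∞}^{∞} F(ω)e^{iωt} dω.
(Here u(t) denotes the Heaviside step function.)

F[f₁*f₂](ω) = \frac{2}{\left(i \omega + 13\right) \left(2 i \omega + 5\right)}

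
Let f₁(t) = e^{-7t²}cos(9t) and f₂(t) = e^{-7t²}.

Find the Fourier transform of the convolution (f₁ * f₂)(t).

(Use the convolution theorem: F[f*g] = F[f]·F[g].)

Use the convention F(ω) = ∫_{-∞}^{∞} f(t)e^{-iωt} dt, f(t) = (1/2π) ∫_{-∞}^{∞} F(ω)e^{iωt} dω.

F[f₁*f₂](ω) = \frac{\pi \left(e^{\frac{9 \omega}{7}} + 1\right) e^{- \frac{\omega^{2}}{14} - \frac{9 \omega}{14} - \frac{81}{28}}}{14}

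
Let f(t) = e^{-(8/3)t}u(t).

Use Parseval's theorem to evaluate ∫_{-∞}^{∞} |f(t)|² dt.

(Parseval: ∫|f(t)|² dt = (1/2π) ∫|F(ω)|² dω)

∫|f(t)|² dt = \frac{3}{16}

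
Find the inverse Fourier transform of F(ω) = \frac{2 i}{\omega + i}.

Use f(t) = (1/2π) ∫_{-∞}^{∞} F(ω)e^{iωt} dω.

f(t) = 2 e^{t} u\left(- t\right)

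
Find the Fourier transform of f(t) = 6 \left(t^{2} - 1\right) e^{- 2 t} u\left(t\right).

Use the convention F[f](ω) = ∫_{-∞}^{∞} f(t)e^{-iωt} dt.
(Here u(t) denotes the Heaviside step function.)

F(ω) = \frac{6 \left(2 i \omega - \left(i \omega + 2\right)^{3} + 4\right)}{\left(i \omega + 2\right)^{4}}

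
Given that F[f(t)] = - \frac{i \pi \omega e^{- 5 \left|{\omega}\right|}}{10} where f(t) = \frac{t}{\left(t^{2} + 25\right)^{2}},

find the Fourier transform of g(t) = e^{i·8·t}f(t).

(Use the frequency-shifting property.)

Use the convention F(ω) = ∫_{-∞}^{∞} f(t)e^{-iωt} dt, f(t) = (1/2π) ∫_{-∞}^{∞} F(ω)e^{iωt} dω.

F[g](ω) = \frac{i \pi \left(8 - \omega\right) e^{- 5 \left|{\omega - 8}\right|}}{10}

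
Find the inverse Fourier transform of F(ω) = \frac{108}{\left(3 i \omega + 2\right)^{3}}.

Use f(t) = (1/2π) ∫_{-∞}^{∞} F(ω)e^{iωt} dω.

f(t) = 2 t^{2} e^{- \frac{2 t}{3}} u\left(t\right)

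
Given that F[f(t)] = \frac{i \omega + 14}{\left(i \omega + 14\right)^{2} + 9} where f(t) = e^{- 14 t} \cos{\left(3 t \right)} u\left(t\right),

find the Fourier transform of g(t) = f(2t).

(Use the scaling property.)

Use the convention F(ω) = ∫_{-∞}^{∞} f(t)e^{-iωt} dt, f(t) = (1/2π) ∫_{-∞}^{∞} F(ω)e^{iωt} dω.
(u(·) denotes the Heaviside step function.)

F[g](ω) = \frac{i \omega + 28}{\left(i \omega + 28\right)^{2} + 36}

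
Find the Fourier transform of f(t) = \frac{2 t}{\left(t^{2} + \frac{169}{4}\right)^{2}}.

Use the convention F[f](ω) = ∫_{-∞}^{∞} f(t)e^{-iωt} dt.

F(ω) = - \frac{2 i \pi \omega e^{- \frac{13 \left|{\omega}\right|}{2}}}{13}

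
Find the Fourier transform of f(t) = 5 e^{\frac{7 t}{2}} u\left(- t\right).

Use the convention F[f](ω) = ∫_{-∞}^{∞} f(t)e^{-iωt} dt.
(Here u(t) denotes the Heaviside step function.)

F(ω) = - \frac{10}{2 i \omega - 7}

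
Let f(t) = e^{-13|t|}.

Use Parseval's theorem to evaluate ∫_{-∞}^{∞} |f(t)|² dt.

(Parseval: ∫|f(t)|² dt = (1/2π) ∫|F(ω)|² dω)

∫|f(t)|² dt = \frac{1}{13}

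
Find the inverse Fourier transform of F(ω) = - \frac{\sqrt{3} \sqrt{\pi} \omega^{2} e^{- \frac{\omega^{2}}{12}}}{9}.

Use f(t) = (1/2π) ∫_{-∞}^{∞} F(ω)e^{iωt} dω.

f(t) = \left(12 t^{2} - 2\right) e^{- 3 t^{2}}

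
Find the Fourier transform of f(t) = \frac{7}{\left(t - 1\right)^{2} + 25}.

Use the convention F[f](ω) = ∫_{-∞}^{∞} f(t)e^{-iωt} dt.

F(ω) = \frac{7 \pi e^{- i \omega - 5 \left|{\omega}\right|}}{5}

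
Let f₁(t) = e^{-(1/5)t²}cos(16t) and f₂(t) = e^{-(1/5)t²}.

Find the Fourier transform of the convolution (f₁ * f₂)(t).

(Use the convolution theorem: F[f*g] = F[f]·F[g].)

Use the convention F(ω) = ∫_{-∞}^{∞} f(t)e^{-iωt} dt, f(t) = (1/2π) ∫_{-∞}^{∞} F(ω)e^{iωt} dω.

F[f₁*f₂](ω) = \frac{5 \pi \left(e^{80 \omega} + 1\right) e^{- \frac{5 \omega^{2}}{2} - 40 \omega - 320}}{2}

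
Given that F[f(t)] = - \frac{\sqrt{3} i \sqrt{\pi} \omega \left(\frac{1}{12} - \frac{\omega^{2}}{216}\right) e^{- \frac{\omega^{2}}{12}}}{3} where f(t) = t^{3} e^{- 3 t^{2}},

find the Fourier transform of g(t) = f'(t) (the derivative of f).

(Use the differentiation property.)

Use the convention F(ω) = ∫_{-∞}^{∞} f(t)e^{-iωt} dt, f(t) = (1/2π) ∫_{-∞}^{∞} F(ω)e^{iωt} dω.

F[g](ω) = \frac{\sqrt{3} \sqrt{\pi} \omega^{2} \left(18 - \omega^{2}\right) e^{- \frac{\omega^{2}}{12}}}{648}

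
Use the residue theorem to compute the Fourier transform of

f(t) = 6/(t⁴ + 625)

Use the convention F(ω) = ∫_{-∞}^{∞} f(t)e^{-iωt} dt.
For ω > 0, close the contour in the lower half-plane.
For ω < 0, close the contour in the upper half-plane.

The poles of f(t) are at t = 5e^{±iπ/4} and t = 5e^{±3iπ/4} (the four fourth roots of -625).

Let g(z) = f(z)e^{-iωz}; for large |z| the factor e^{-iωz} decays in the lower half-plane when ω > 0 and in the upper half-plane when ω < 0.

Case ω > 0 (lower half-plane, clockwise contour ⇒ F(ω) = -2πi·ΣRes):
  Res_{z = - \frac{5 \sqrt{2}}{2} - \frac{5 \sqrt{2} i}{2}} g(z) = \frac{3 \sqrt{2} i \left(1 - i\right) e^{\frac{5 \sqrt{2} \omega \left(-1 + i\right)}{2}}}{500}
  Res_{z = \frac{5 \sqrt{2}}{2} - \frac{5 \sqrt{2} i}{2}} g(z) = \frac{3 \sqrt{2} i \left(1 + i\right) e^{- \frac{5 \sqrt{2} \omega \left(1 + i\right)}{2}}}{500}
  F(ω) = -2πi·ΣRes = \frac{3 \sqrt{2} \pi \left(1 - i\right) \left(e^{5 \sqrt{2} i \omega} + i\right) e^{- \frac{5 \sqrt{2} \omega \left(1 + i\right)}{2}}}{250} = \frac{6 \pi e^{- \frac{5 \sqrt{2} \omega}{2}} \sin{\left(\frac{5 \sqrt{2} \omega}{2} + \frac{\pi}{4} \right)}}{125}

Case ω < 0 (upper half-plane, counterclockwise contour ⇒ F(ω) = +2πi·ΣRes):
  Res_{z = \frac{5 \sqrt{2}}{2} + \frac{5 \sqrt{2} i}{2}} g(z) = \frac{3 \sqrt{2} i \left(-1 + i\right) e^{\frac{5 \sqrt{2} \omega \left(1 - i\right)}{2}}}{500}
  Res_{z = - \frac{5 \sqrt{2}}{2} + \frac{5 \sqrt{2} i}{2}} g(z) = \frac{3 \sqrt{2} \left(1 - i\right) e^{\frac{5 \sqrt{2} \omega \left(1 + i\right)}{2}}}{500}
  F(ω) = 2πi·ΣRes = - \frac{3 \sqrt{2} i \pi \left(i \left(1 - i\right) e^{\frac{5 \sqrt{2} \omega \left(1 - i\right)}{2}} - \left(1 - i\right) e^{\frac{5 \sqrt{2} \omega \left(1 + i\right)}{2}}\right)}{250} = \frac{6 \pi e^{\frac{5 \sqrt{2} \omega}{2}} \cos{\left(\frac{5 \sqrt{2} \omega}{2} + \frac{\pi}{4} \right)}}{125}

Both cases combine into a single formula in |ω|:

F(ω) = \frac{6 \pi e^{- \frac{5 \sqrt{2} \left|{\omega}\right|}{2}} \sin{\left(\frac{5 \sqrt{2} \left|{\omega}\right|}{2} + \frac{\pi}{4} \right)}}{125}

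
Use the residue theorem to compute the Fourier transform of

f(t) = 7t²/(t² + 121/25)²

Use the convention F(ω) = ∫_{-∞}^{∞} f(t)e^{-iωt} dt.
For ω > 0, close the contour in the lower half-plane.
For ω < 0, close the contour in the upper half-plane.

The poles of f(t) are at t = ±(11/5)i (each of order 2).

Let g(z) = f(z)e^{-iωz}; for large |z| the factor e^{-iωz} decays in the lower half-plane when ω > 0 and in the upper half-plane when ω < 0.

Case ω > 0 (lower half-plane, clockwise contour ⇒ F(ω) = -2πi·ΣRes):
  Res_{z = - \frac{11 i}{5}} g(z) = \frac{7 i \left(5 - 11 \omega\right) e^{- \frac{11 \omega}{5}}}{44} (pole of order 2)
  F(ω) = -2πi·ΣRes = \frac{7 \pi \left(5 - 11 \omega\right) e^{- \frac{11 \omega}{5}}}{22}

Case ω < 0 (upper half-plane, counterclockwise contour ⇒ F(ω) = +2πi·ΣRes):
  Res_{z = \frac{11 i}{5}} g(z) = \frac{7 i \left(- 11 \omega - 5\right) e^{\frac{11 \omega}{5}}}{44} (pole of order 2)
  F(ω) = 2πi·ΣRes = \frac{7 \pi \left(11 \omega + 5\right) e^{\frac{11 \omega}{5}}}{22}

Both cases combine into a single formula in |ω|:

F(ω) = \frac{7 \pi \left(5 - 11 \left|{\omega}\right|\right) e^{- \frac{11 \left|{\omega}\right|}{5}}}{22}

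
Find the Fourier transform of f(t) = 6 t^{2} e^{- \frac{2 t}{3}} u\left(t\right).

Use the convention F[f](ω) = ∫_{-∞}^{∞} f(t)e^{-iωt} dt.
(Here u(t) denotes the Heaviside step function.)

F(ω) = \frac{324}{\left(3 i \omega + 2\right)^{3}}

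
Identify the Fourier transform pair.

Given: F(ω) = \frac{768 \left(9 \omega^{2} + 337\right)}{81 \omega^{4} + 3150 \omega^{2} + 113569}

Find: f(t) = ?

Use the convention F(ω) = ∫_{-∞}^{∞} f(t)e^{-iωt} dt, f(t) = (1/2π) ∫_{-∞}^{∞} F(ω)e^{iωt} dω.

f(t) = 8 e^{- \frac{16 \left|{t}\right|}{3}} \cos{\left(3 \left|{t}\right| \right)}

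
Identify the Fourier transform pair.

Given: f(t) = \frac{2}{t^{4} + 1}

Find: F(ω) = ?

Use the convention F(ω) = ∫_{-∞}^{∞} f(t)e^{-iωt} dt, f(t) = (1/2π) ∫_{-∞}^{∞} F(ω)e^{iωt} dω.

F(ω) = 2 \pi e^{- \frac{\sqrt{2} \left|{\omega}\right|}{2}} \sin{\left(\frac{\sqrt{2} \left|{\omega}\right|}{2} + \frac{\pi}{4} \right)}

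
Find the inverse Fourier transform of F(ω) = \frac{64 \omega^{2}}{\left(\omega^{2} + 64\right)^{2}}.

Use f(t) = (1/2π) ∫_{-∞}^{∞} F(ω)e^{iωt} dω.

f(t) = 2 \left(1 - 8 \left|{t}\right|\right) e^{- 8 \left|{t}\right|}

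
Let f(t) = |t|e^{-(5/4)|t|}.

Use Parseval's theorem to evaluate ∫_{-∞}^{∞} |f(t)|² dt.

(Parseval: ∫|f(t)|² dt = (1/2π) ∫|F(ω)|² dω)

∫|f(t)|² dt = \frac{32}{125}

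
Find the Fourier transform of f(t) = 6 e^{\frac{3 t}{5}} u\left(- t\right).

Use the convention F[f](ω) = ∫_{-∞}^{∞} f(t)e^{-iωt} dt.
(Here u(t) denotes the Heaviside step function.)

F(ω) = - \frac{30}{5 i \omega - 3}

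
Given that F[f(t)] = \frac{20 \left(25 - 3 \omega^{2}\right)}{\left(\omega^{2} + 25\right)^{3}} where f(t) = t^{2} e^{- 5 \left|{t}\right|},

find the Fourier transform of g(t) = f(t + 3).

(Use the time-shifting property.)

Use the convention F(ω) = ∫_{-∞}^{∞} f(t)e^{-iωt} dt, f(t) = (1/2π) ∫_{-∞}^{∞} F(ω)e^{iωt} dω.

F[g](ω) = \frac{\left(500 - 60 \omega^{2}\right) e^{3 i \omega}}{\left(\omega^{2} + 25\right)^{3}}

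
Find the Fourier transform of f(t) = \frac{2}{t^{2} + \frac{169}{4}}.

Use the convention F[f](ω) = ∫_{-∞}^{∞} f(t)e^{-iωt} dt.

F(ω) = \frac{4 \pi e^{- \frac{13 \left|{\omega}\right|}{2}}}{13}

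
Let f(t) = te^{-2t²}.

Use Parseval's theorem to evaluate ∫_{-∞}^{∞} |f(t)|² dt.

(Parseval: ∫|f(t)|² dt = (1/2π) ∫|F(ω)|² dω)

∫|f(t)|² dt = \frac{\sqrt{\pi}}{16}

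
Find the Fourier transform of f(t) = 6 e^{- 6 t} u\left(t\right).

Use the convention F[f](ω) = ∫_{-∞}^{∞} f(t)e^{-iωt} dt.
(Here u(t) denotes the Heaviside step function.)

F(ω) = \frac{6}{i \omega + 6}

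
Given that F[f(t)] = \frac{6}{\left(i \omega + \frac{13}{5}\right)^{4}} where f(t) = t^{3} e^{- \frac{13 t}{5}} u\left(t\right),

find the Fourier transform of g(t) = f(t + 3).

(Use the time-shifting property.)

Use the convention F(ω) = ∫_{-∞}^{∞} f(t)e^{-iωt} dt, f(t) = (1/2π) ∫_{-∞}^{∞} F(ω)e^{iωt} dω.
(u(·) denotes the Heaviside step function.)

F[g](ω) = \frac{3750 e^{3 i \omega}}{\left(5 i \omega + 13\right)^{4}}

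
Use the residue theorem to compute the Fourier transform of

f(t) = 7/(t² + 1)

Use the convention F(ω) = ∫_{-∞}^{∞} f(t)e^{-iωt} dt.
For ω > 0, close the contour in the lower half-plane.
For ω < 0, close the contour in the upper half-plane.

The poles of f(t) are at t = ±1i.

Let g(z) = f(z)e^{-iωz}; for large |z| the factor e^{-iωz} decays in the lower half-plane when ω > 0 and in the upper half-plane when ω < 0.

Case ω > 0 (lower half-plane, clockwise contour ⇒ F(ω) = -2πi·ΣRes):
  Res_{z = - i} g(z) = \frac{7 i e^{- \omega}}{2}
  F(ω) = -2πi·ΣRes = 7 \pi e^{- \omega}

Case ω < 0 (upper half-plane, counterclockwise contour ⇒ F(ω) = +2πi·ΣRes):
  Res_{z = i} g(z) = - \frac{7 i e^{\omega}}{2}
  F(ω) = 2πi·ΣRes = 7 \pi e^{\omega}

Both cases combine into a single formula in |ω|:

F(ω) = 7 \pi e^{- \left|{\omega}\right|}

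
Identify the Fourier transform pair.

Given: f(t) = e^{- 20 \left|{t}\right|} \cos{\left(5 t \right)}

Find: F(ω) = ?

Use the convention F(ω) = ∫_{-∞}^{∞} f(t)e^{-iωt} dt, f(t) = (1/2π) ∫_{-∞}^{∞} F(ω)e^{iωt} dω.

F(ω) = \frac{40 \left(\omega^{2} + 425\right)}{\omega^{4} + 750 \omega^{2} + 180625}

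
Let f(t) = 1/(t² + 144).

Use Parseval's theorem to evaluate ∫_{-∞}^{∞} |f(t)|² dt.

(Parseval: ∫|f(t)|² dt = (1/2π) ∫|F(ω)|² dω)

∫|f(t)|² dt = \frac{\pi}{3456}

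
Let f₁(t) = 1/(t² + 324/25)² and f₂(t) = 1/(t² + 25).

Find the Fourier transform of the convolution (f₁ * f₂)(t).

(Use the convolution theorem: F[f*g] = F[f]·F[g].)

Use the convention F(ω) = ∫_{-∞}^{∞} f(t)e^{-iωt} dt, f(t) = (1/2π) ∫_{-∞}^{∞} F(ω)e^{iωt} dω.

F[f₁*f₂](ω) = \frac{5 \pi^{2} \left(18 \left|{\omega}\right| + 5\right) e^{- \frac{43 \left|{\omega}\right|}{5}}}{11664}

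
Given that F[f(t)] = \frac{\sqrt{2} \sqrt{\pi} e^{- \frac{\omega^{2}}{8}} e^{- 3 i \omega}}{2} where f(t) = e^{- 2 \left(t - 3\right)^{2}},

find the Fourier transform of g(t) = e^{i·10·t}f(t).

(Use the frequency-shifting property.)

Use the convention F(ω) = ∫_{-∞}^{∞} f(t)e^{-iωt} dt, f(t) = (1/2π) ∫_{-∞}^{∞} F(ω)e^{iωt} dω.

F[g](ω) = \frac{\sqrt{2} \sqrt{\pi} e^{- \frac{\left(\omega - 10\right) \left(\omega - 10 + 24 i\right)}{8}}}{2}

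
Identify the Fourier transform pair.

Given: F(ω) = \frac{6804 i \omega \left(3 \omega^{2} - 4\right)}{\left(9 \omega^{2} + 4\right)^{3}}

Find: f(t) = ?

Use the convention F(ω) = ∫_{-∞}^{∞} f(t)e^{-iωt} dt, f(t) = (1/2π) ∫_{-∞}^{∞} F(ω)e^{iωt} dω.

f(t) = 7 t e^{- \frac{2 \left|{t}\right|}{3}} \left|{t}\right|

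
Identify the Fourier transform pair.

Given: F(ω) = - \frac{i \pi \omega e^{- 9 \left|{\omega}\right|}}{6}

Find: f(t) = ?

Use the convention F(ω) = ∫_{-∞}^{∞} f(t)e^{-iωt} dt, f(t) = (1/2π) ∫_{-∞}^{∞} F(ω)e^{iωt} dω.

f(t) = \frac{3 t}{\left(t^{2} + 81\right)^{2}}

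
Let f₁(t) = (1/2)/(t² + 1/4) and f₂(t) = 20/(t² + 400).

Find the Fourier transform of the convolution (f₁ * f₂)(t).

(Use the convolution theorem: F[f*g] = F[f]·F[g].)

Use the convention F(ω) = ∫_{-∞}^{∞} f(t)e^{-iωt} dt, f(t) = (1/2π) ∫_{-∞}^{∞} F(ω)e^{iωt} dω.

F[f₁*f₂](ω) = \pi^{2} e^{- \frac{41 \left|{\omega}\right|}{2}}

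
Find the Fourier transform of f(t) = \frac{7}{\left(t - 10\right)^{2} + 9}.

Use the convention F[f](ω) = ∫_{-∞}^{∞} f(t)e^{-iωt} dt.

F(ω) = \frac{7 \pi e^{- 10 i \omega - 3 \left|{\omega}\right|}}{3}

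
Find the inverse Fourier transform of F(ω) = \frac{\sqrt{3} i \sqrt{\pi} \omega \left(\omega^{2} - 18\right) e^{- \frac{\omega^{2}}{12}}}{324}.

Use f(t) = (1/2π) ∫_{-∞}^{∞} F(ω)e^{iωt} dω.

f(t) = 2 t^{3} e^{- 3 t^{2}}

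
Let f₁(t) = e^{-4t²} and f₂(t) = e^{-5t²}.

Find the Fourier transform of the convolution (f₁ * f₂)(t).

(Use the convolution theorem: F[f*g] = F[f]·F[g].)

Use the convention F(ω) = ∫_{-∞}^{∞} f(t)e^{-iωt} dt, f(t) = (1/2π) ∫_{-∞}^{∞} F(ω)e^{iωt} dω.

F[f₁*f₂](ω) = \frac{\sqrt{5} \pi e^{- \frac{9 \omega^{2}}{80}}}{10}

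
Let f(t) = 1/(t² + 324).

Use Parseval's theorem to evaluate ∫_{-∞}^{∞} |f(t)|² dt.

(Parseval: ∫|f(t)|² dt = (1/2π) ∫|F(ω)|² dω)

∫|f(t)|² dt = \frac{\pi}{11664}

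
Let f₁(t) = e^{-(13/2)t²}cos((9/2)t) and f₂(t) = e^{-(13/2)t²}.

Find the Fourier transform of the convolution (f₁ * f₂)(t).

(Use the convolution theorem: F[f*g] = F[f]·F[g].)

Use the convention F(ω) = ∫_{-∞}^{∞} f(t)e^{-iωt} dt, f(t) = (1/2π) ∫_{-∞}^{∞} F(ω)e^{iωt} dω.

F[f₁*f₂](ω) = \frac{\pi \left(e^{\frac{9 \omega}{13}} + 1\right) e^{- \frac{\omega^{2}}{13} - \frac{9 \omega}{26} - \frac{81}{104}}}{13}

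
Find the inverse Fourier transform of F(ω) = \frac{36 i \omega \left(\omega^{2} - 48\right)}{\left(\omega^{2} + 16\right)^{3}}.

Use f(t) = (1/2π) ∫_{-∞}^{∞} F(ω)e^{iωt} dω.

f(t) = 9 t e^{- 4 \left|{t}\right|} \left|{t}\right|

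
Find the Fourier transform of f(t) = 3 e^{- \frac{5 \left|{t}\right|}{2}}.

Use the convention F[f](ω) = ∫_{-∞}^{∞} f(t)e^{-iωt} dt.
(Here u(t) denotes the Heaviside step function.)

F(ω) = \frac{60}{4 \omega^{2} + 25}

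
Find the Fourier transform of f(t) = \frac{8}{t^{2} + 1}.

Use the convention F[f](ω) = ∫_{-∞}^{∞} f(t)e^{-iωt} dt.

F(ω) = 8 \pi e^{- \left|{\omega}\right|}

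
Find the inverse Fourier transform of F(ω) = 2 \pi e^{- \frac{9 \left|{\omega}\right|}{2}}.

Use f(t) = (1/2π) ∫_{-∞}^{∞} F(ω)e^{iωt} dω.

f(t) = \frac{9}{t^{2} + \frac{81}{4}}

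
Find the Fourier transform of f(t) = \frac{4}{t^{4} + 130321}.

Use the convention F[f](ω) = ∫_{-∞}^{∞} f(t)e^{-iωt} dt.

F(ω) = \frac{4 \pi e^{- \frac{19 \sqrt{2} \left|{\omega}\right|}{2}} \sin{\left(\frac{19 \sqrt{2} \left|{\omega}\right|}{2} + \frac{\pi}{4} \right)}}{6859}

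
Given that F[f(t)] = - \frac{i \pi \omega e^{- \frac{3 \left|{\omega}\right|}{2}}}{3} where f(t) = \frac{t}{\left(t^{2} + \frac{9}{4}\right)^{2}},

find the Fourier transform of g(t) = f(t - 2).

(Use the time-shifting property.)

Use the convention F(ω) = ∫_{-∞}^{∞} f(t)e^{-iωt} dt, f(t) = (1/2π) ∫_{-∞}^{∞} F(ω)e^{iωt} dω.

F[g](ω) = - \frac{i \pi \omega e^{- 2 i \omega - \frac{3 \left|{\omega}\right|}{2}}}{3}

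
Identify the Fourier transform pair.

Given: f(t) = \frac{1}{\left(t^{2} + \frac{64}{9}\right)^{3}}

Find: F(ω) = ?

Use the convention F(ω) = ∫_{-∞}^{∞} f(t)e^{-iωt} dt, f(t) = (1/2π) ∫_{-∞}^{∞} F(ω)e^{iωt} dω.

F(ω) = \frac{27 \pi \left(64 \omega^{2} + 72 \left|{\omega}\right| + 27\right) e^{- \frac{8 \left|{\omega}\right|}{3}}}{262144}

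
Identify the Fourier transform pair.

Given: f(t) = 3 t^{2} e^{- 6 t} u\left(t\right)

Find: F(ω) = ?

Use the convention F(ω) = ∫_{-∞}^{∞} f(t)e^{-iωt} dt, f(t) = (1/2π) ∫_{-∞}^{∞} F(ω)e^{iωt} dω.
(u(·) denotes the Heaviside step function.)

F(ω) = \frac{6}{\left(i \omega + 6\right)^{3}}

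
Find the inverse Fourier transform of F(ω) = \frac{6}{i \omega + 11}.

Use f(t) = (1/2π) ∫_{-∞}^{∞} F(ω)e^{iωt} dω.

f(t) = 6 e^{- 11 t} u\left(t\right)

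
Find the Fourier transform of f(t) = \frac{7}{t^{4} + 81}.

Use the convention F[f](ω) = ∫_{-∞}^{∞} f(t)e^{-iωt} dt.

F(ω) = \frac{7 \pi e^{- \frac{3 \sqrt{2} \left|{\omega}\right|}{2}} \sin{\left(\frac{3 \sqrt{2} \left|{\omega}\right|}{2} + \frac{\pi}{4} \right)}}{27}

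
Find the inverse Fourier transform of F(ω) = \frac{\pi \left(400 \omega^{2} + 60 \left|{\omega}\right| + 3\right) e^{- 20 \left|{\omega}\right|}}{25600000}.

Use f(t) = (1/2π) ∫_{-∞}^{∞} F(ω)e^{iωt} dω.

f(t) = \frac{1}{\left(t^{2} + 400\right)^{3}}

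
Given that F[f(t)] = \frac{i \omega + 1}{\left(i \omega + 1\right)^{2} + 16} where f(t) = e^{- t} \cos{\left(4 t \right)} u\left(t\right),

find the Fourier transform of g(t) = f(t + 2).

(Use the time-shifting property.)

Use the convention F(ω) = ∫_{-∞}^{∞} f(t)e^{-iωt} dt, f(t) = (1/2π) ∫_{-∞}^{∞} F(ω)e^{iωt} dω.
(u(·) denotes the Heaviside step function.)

F[g](ω) = \frac{\left(i \omega + 1\right) e^{2 i \omega}}{\left(i \omega + 1\right)^{2} + 16}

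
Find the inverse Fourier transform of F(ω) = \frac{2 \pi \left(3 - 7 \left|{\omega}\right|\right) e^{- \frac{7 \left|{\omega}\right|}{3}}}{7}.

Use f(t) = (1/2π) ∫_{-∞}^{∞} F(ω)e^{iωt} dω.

f(t) = \frac{4 t^{2}}{\left(t^{2} + \frac{49}{9}\right)^{2}}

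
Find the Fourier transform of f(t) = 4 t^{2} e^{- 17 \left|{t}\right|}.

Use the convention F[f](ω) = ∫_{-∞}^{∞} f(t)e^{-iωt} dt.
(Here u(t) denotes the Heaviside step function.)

F(ω) = \frac{272 \left(289 - 3 \omega^{2}\right)}{\left(\omega^{2} + 289\right)^{3}}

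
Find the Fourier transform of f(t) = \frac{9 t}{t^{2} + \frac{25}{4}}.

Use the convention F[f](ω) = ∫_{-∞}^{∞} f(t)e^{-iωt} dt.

F(ω) = - 9 i \pi e^{- \frac{5 \left|{\omega}\right|}{2}} \operatorname{sign}{\left(\omega \right)}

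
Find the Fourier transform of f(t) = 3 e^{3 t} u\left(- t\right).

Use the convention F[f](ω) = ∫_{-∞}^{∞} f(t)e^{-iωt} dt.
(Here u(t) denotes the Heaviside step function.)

F(ω) = - \frac{3}{i \omega - 3}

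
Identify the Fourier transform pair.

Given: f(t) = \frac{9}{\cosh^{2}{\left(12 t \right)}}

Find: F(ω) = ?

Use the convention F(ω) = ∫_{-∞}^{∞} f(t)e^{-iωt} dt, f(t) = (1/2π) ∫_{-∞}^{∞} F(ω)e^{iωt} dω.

F(ω) = \frac{\pi \omega}{16 \sinh{\left(\frac{\pi \omega}{24} \right)}}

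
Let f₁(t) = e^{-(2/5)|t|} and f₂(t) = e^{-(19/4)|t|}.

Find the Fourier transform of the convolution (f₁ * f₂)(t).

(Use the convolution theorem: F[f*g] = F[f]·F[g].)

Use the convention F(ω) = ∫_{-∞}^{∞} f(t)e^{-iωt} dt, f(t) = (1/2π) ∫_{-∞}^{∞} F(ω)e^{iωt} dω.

F[f₁*f₂](ω) = \frac{3040}{400 \omega^{4} + 9089 \omega^{2} + 1444}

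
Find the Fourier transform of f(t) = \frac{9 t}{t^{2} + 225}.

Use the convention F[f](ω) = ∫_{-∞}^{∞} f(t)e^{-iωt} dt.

F(ω) = - 9 i \pi e^{- 15 \left|{\omega}\right|} \operatorname{sign}{\left(\omega \right)}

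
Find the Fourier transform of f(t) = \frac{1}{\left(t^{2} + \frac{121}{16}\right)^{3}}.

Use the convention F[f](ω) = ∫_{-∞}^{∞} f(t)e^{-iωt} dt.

F(ω) = \frac{8 \pi \left(121 \omega^{2} + 132 \left|{\omega}\right| + 48\right) e^{- \frac{11 \left|{\omega}\right|}{4}}}{161051}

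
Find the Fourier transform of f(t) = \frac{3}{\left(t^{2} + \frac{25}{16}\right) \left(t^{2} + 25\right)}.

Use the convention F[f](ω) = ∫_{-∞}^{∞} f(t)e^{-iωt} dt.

F(ω) = - \frac{16 \pi e^{- 5 \left|{\omega}\right|}}{625} + \frac{64 \pi e^{- \frac{5 \left|{\omega}\right|}{4}}}{625}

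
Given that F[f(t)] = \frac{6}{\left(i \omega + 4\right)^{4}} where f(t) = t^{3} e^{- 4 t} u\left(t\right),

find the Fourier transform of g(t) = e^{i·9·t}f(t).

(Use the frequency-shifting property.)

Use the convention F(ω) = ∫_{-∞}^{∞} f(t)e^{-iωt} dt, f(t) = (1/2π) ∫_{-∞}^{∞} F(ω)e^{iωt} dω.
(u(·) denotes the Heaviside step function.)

F[g](ω) = \frac{6}{\left(i \left(\omega - 9\right) + 4\right)^{4}}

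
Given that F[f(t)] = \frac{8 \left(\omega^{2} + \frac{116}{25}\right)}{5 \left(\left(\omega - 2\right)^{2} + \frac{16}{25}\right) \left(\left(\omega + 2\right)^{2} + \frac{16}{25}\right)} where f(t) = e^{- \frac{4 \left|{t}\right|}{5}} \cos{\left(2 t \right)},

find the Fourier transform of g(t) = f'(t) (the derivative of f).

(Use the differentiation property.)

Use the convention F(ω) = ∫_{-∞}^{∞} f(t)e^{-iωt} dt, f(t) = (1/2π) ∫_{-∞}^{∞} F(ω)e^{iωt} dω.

F[g](ω) = \frac{40 i \omega \left(25 \omega^{2} + 116\right)}{625 \omega^{4} - 4200 \omega^{2} + 13456}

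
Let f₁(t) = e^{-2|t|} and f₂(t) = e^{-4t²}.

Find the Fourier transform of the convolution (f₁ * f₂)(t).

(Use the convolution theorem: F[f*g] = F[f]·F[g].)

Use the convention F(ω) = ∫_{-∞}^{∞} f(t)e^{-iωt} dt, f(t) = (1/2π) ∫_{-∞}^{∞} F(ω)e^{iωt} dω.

F[f₁*f₂](ω) = \frac{2 \sqrt{\pi} e^{- \frac{\omega^{2}}{16}}}{\omega^{2} + 4}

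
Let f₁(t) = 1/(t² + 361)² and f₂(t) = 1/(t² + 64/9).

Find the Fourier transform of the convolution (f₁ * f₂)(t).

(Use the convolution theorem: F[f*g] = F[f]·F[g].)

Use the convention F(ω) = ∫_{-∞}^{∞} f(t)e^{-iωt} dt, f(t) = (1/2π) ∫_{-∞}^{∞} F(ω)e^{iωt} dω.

F[f₁*f₂](ω) = \frac{3 \pi^{2} \left(19 \left|{\omega}\right| + 1\right) e^{- \frac{65 \left|{\omega}\right|}{3}}}{109744}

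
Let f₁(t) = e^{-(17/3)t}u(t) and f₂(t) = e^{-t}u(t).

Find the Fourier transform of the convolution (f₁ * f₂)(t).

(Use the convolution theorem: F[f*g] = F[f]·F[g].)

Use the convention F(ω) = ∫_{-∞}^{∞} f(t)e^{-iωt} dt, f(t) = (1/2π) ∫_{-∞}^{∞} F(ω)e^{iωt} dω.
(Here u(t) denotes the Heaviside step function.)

F[f₁*f₂](ω) = \frac{3}{\left(i \omega + 1\right) \left(3 i \omega + 17\right)}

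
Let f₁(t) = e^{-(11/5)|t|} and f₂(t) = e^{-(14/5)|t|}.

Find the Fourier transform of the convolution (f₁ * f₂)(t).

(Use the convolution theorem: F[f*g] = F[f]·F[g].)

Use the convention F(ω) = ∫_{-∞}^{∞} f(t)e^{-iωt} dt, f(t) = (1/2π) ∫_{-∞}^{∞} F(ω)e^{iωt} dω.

F[f₁*f₂](ω) = \frac{15400}{625 \omega^{4} + 7925 \omega^{2} + 23716}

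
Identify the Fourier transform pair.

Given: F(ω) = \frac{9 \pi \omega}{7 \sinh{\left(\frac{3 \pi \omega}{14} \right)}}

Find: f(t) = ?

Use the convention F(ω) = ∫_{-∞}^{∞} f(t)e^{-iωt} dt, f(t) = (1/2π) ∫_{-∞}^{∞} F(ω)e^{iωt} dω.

f(t) = \frac{7}{\cosh^{2}{\left(\frac{7 t}{3} \right)}}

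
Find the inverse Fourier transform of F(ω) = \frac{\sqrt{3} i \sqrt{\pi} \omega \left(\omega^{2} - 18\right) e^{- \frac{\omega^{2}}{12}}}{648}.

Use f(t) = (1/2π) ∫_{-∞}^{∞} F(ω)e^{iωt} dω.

f(t) = t^{3} e^{- 3 t^{2}}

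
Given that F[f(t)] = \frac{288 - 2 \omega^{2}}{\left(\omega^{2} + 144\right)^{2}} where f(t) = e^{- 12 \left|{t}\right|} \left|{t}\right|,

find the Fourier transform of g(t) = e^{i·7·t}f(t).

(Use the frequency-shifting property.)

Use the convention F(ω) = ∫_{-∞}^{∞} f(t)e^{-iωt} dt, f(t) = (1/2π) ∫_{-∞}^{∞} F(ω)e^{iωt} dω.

F[g](ω) = \frac{2 \left(144 - \left(\omega - 7\right)^{2}\right)}{\left(\left(\omega - 7\right)^{2} + 144\right)^{2}}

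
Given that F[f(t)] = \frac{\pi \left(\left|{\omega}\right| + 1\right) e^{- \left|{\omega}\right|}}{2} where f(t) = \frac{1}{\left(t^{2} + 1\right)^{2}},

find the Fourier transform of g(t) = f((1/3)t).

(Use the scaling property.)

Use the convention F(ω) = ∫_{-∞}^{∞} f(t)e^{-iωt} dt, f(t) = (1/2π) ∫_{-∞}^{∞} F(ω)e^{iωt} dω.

F[g](ω) = \frac{3 \pi \left(3 \left|{\omega}\right| + 1\right) e^{- 3 \left|{\omega}\right|}}{2}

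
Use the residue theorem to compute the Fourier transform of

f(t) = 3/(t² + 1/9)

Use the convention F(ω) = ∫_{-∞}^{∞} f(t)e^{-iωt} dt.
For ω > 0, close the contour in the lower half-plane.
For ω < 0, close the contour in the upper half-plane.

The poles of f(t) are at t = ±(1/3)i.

Let g(z) = f(z)e^{-iωz}; for large |z| the factor e^{-iωz} decays in the lower half-plane when ω > 0 and in the upper half-plane when ω < 0.

Case ω > 0 (lower half-plane, clockwise contour ⇒ F(ω) = -2πi·ΣRes):
  Res_{z = - \frac{i}{3}} g(z) = \frac{9 i e^{- \frac{\omega}{3}}}{2}
  F(ω) = -2πi·ΣRes = 9 \pi e^{- \frac{\omega}{3}}

Case ω < 0 (upper half-plane, counterclockwise contour ⇒ F(ω) = +2πi·ΣRes):
  Res_{z = \frac{i}{3}} g(z) = - \frac{9 i e^{\frac{\omega}{3}}}{2}
  F(ω) = 2πi·ΣRes = 9 \pi e^{\frac{\omega}{3}}

Both cases combine into a single formula in |ω|:

F(ω) = 9 \pi e^{- \frac{\left|{\omega}\right|}{3}}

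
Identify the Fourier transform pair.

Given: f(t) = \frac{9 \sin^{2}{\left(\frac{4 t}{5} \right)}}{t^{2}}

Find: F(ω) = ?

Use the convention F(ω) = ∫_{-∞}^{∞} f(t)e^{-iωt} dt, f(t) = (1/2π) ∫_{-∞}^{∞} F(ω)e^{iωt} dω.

F(ω) = \begin{cases} \frac{9 \pi \left(8 - 5 \left|{\omega}\right|\right)}{10} & \text{for}\: \omega > - \frac{8}{5} \wedge \omega < \frac{8}{5} \\0 & \text{otherwise} \end{cases}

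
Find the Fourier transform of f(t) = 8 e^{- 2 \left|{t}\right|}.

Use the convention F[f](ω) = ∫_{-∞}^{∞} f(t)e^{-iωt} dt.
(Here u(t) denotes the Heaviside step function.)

F(ω) = \frac{32}{\omega^{2} + 4}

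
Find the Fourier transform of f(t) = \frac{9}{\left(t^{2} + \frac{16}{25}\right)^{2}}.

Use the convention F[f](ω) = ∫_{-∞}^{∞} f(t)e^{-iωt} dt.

F(ω) = \frac{225 \pi \left(4 \left|{\omega}\right| + 5\right) e^{- \frac{4 \left|{\omega}\right|}{5}}}{128}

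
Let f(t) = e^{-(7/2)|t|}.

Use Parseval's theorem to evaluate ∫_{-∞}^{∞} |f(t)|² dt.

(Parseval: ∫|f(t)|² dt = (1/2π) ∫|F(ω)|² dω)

∫|f(t)|² dt = \frac{2}{7}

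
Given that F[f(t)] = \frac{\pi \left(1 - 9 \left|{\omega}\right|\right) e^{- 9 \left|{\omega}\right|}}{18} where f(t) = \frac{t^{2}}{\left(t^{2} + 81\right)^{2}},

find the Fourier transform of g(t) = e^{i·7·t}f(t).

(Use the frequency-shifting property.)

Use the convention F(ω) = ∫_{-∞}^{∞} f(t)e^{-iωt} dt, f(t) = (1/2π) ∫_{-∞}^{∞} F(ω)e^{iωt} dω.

F[g](ω) = \frac{\pi \left(1 - 9 \left|{\omega - 7}\right|\right) e^{- 9 \left|{\omega - 7}\right|}}{18}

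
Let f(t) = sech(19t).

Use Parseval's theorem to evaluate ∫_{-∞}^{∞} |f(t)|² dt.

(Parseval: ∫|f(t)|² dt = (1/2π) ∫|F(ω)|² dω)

∫|f(t)|² dt = \frac{2}{19}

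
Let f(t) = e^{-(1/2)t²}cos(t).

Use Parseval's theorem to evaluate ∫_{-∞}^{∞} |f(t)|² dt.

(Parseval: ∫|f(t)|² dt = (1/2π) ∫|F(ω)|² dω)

∫|f(t)|² dt = \frac{\sqrt{\pi} \left(1 + e\right)}{2 e}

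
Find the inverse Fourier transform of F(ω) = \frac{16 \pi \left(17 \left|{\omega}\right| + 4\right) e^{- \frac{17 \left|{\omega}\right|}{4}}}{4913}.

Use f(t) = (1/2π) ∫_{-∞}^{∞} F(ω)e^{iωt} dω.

f(t) = \frac{2}{\left(t^{2} + \frac{289}{16}\right)^{2}}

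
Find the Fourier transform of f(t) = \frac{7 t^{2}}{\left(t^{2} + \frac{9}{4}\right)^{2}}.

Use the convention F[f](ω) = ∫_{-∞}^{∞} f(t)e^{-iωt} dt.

F(ω) = \frac{7 \pi \left(2 - 3 \left|{\omega}\right|\right) e^{- \frac{3 \left|{\omega}\right|}{2}}}{6}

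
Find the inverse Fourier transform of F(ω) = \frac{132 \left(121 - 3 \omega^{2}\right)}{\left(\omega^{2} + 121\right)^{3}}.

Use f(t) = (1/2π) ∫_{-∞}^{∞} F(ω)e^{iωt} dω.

f(t) = 3 t^{2} e^{- 11 \left|{t}\right|}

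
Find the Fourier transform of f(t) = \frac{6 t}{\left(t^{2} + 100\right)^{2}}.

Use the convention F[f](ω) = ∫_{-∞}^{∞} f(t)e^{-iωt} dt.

F(ω) = - \frac{3 i \pi \omega e^{- 10 \left|{\omega}\right|}}{10}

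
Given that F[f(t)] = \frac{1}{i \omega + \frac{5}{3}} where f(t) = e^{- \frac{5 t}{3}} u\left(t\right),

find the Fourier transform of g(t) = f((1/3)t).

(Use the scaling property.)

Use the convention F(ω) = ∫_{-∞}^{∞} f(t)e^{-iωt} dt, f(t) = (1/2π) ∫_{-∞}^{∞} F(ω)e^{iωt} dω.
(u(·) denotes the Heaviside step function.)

F[g](ω) = \frac{9}{9 i \omega + 5}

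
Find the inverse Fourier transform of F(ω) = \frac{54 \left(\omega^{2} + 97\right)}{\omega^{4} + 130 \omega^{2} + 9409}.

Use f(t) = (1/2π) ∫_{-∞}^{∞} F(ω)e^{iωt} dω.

f(t) = 3 e^{- 9 \left|{t}\right|} \cos{\left(4 \left|{t}\right| \right)}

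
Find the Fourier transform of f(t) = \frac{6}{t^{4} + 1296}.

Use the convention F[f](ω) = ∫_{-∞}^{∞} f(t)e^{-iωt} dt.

F(ω) = \frac{\pi e^{- 3 \sqrt{2} \left|{\omega}\right|} \sin{\left(3 \sqrt{2} \left|{\omega}\right| + \frac{\pi}{4} \right)}}{36}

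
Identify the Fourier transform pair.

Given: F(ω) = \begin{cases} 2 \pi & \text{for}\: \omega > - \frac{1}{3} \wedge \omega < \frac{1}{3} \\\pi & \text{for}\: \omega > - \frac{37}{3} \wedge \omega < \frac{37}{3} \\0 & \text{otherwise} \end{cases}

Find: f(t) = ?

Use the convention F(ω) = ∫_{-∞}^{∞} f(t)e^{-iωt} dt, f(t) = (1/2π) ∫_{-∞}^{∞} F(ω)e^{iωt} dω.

f(t) = \frac{2 \sin{\left(\frac{19 t}{3} \right)} \cos{\left(6 t \right)}}{t}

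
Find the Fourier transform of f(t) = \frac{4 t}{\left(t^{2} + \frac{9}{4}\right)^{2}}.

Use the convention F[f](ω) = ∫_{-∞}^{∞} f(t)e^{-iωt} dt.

F(ω) = - \frac{4 i \pi \omega e^{- \frac{3 \left|{\omega}\right|}{2}}}{3}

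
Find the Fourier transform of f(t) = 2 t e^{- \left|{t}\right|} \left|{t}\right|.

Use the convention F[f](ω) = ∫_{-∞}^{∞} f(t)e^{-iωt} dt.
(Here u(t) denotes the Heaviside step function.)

F(ω) = \frac{8 i \omega \left(\omega^{2} - 3\right)}{\left(\omega^{2} + 1\right)^{3}}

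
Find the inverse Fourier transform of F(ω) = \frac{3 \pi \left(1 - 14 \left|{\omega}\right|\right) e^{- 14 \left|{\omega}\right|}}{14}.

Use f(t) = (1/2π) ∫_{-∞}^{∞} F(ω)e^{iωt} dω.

f(t) = \frac{6 t^{2}}{\left(t^{2} + 196\right)^{2}}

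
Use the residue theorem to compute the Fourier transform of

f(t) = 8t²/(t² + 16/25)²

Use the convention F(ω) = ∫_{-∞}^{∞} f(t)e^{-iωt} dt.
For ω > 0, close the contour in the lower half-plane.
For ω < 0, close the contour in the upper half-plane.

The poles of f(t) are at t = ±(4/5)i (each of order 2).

Let g(z) = f(z)e^{-iωz}; for large |z| the factor e^{-iωz} decays in the lower half-plane when ω > 0 and in the upper half-plane when ω < 0.

Case ω > 0 (lower half-plane, clockwise contour ⇒ F(ω) = -2πi·ΣRes):
  Res_{z = - \frac{4 i}{5}} g(z) = \frac{i \left(5 - 4 \omega\right) e^{- \frac{4 \omega}{5}}}{2} (pole of order 2)
  F(ω) = -2πi·ΣRes = \pi \left(5 - 4 \omega\right) e^{- \frac{4 \omega}{5}}

Case ω < 0 (upper half-plane, counterclockwise contour ⇒ F(ω) = +2πi·ΣRes):
  Res_{z = \frac{4 i}{5}} g(z) = \frac{i \left(- 4 \omega - 5\right) e^{\frac{4 \omega}{5}}}{2} (pole of order 2)
  F(ω) = 2πi·ΣRes = \pi \left(4 \omega + 5\right) e^{\frac{4 \omega}{5}}

Both cases combine into a single formula in |ω|:

F(ω) = \pi \left(5 - 4 \left|{\omega}\right|\right) e^{- \frac{4 \left|{\omega}\right|}{5}}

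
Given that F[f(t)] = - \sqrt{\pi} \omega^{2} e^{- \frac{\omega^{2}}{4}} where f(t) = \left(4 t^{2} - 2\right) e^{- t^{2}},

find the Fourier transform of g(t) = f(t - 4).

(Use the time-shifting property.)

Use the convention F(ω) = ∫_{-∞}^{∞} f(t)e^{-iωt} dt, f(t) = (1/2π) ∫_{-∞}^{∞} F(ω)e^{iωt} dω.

F[g](ω) = - \sqrt{\pi} \omega^{2} e^{- \frac{\omega \left(\omega + 16 i\right)}{4}}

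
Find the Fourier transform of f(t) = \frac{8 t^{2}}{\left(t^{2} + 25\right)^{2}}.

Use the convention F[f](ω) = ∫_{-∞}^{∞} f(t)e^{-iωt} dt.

F(ω) = \frac{4 \pi \left(1 - 5 \left|{\omega}\right|\right) e^{- 5 \left|{\omega}\right|}}{5}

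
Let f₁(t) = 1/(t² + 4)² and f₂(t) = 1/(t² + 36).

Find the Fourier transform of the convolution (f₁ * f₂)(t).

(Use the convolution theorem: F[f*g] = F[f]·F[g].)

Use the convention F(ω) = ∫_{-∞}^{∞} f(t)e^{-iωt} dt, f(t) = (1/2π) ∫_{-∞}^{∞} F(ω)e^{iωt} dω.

F[f₁*f₂](ω) = \frac{\pi^{2} \left(2 \left|{\omega}\right| + 1\right) e^{- 8 \left|{\omega}\right|}}{96}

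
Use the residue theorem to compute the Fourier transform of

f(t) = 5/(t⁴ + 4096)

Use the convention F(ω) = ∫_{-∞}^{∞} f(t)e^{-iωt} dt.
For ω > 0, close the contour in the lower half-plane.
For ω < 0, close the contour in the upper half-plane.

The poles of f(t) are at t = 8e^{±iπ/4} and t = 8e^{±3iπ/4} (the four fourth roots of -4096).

Let g(z) = f(z)e^{-iωz}; for large |z| the factor e^{-iωz} decays in the lower half-plane when ω > 0 and in the upper half-plane when ω < 0.

Case ω > 0 (lower half-plane, clockwise contour ⇒ F(ω) = -2πi·ΣRes):
  Res_{z = - 4 \sqrt{2} - 4 \sqrt{2} i} g(z) = \frac{5 \sqrt{2} i \left(1 - i\right) e^{4 \sqrt{2} \omega \left(-1 + i\right)}}{4096}
  Res_{z = 4 \sqrt{2} - 4 \sqrt{2} i} g(z) = \frac{5 \sqrt{2} i \left(1 + i\right) e^{- 4 \sqrt{2} \omega \left(1 + i\right)}}{4096}
  F(ω) = -2πi·ΣRes = \frac{5 \sqrt{2} \pi \left(1 - i\right) \left(e^{8 \sqrt{2} i \omega} + i\right) e^{- 4 \sqrt{2} \omega \left(1 + i\right)}}{2048} = \frac{5 \sqrt{2} \pi \left(\sin{\left(4 \sqrt{2} \omega \right)} + \cos{\left(4 \sqrt{2} \omega \right)}\right) e^{- 4 \sqrt{2} \omega}}{1024}

Case ω < 0 (upper half-plane, counterclockwise contour ⇒ F(ω) = +2πi·ΣRes):
  Res_{z = 4 \sqrt{2} + 4 \sqrt{2} i} g(z) = \frac{5 \sqrt{2} i \left(-1 + i\right) e^{4 \sqrt{2} \omega \left(1 - i\right)}}{4096}
  Res_{z = - 4 \sqrt{2} + 4 \sqrt{2} i} g(z) = \frac{5 \sqrt{2} \left(1 - i\right) e^{4 \sqrt{2} \omega \left(1 + i\right)}}{4096}
  F(ω) = 2πi·ΣRes = - \frac{5 \sqrt{2} i \pi \left(i \left(1 - i\right) e^{4 \sqrt{2} \omega \left(1 - i\right)} - \left(1 - i\right) e^{4 \sqrt{2} \omega \left(1 + i\right)}\right)}{2048} = \frac{5 \sqrt{2} \pi \left(- \sin{\left(4 \sqrt{2} \omega \right)} + \cos{\left(4 \sqrt{2} \omega \right)}\right) e^{4 \sqrt{2} \omega}}{1024}

Both cases combine into a single formula in |ω|:

F(ω) = \frac{5 \sqrt{2} \pi \left(\sin{\left(4 \sqrt{2} \left|{\omega}\right| \right)} + \cos{\left(4 \sqrt{2} \left|{\omega}\right| \right)}\right) e^{- 4 \sqrt{2} \left|{\omega}\right|}}{1024}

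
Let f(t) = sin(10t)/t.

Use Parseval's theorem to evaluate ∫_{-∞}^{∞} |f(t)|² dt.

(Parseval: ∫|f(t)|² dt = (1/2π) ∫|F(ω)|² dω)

∫|f(t)|² dt = 10 \pi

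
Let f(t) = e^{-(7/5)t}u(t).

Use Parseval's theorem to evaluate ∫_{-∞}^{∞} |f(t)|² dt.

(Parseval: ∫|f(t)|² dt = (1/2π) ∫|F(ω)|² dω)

∫|f(t)|² dt = \frac{5}{14}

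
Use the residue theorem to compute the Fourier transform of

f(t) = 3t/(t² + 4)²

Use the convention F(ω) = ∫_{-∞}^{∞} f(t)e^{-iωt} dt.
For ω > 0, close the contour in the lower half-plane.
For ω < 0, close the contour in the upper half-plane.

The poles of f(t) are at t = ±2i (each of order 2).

Let g(z) = f(z)e^{-iωz}; for large |z| the factor e^{-iωz} decays in the lower half-plane when ω > 0 and in the upper half-plane when ω < 0.

Case ω > 0 (lower half-plane, clockwise contour ⇒ F(ω) = -2πi·ΣRes):
  Res_{z = - 2 i} g(z) = \frac{3 \omega e^{- 2 \omega}}{8} (pole of order 2)
  F(ω) = -2πi·ΣRes = - \frac{3 i \pi \omega e^{- 2 \omega}}{4}

Case ω < 0 (upper half-plane, counterclockwise contour ⇒ F(ω) = +2πi·ΣRes):
  Res_{z = 2 i} g(z) = - \frac{3 \omega e^{2 \omega}}{8} (pole of order 2)
  F(ω) = 2πi·ΣRes = - \frac{3 i \pi \omega e^{2 \omega}}{4}

Both cases combine into a single formula in |ω|:

F(ω) = - \frac{3 i \pi \omega e^{- 2 \left|{\omega}\right|}}{4}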